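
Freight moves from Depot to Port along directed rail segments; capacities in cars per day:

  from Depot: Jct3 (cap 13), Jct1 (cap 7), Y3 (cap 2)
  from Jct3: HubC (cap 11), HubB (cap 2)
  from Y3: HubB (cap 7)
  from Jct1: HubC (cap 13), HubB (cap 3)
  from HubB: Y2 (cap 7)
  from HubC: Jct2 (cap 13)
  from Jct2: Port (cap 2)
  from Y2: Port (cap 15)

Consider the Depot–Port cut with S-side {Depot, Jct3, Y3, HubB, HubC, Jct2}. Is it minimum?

No — its capacity is 16, but the minimum cut has capacity 9.

Given cut capacity: 7 + 7 + 2 = 16.
Augment Depot→Jct3→HubB→Y2→Port: bottleneck 2, flow now 2.
Augment Depot→Jct3→HubC→Jct2→Port: bottleneck 2, flow now 4.
Augment Depot→Y3→HubB→Y2→Port: bottleneck 2, flow now 6.
Augment Depot→Jct1→HubB→Y2→Port: bottleneck 3, flow now 9.
No augmenting path remains; maximum flow = 9.
In the residual graph, reachable from Depot: {Depot, Jct3, Jct1, HubC, Jct2}.
Min-cut edges: Depot→Y3 (2), Jct3→HubB (2), Jct1→HubB (3), Jct2→Port (2); capacity 2 + 2 + 3 + 2 = 9.
Cut capacity 16 exceeds the max flow 9, so it is not minimum.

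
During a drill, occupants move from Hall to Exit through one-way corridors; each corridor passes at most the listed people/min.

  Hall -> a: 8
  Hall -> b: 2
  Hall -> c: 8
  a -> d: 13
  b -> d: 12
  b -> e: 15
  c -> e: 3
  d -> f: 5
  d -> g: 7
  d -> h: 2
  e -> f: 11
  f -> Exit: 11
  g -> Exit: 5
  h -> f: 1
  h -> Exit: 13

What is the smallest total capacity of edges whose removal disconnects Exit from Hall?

13

Augment Hall→a→d→f→Exit: bottleneck 5, flow now 5.
Augment Hall→a→d→g→Exit: bottleneck 3, flow now 8.
Augment Hall→b→d→g→Exit: bottleneck 2, flow now 10.
Augment Hall→c→e→f→Exit: bottleneck 3, flow now 13.
No augmenting path remains; maximum flow = 13.
By max-flow min-cut, the minimum cut capacity equals the max flow.
In the residual graph, reachable from Hall: {Hall, c}.
Min-cut edges: Hall→a (8), Hall→b (2), c→e (3); capacity 8 + 2 + 3 = 13.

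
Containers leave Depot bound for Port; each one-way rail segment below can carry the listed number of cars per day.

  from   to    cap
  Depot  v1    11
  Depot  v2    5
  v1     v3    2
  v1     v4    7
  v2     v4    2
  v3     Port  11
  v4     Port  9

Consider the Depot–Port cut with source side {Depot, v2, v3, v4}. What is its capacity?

31

Edges leaving {Depot, v2, v3, v4}: Depot→v1 (11), v3→Port (11), v4→Port (9).
Cut capacity = 11 + 11 + 9 = 31.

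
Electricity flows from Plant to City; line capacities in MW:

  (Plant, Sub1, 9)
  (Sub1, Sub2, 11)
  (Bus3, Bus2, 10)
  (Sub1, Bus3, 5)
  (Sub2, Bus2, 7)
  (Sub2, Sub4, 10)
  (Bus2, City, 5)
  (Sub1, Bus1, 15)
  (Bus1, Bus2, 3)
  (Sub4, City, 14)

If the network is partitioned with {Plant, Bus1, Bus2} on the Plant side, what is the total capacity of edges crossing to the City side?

Edges leaving {Plant, Bus1, Bus2}: Plant→Sub1 (9), Bus2→City (5).
Cut capacity = 9 + 5 = 14.

14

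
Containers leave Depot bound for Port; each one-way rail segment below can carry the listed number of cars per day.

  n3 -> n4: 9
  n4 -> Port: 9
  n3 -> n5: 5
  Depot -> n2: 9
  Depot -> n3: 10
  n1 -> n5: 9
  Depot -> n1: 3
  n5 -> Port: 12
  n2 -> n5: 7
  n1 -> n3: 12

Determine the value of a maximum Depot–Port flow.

20

Augment Depot→n1→n5→Port: bottleneck 3, flow now 3.
Augment Depot→n2→n5→Port: bottleneck 7, flow now 10.
Augment Depot→n3→n4→Port: bottleneck 9, flow now 19.
Augment Depot→n3→n5→Port: bottleneck 1, flow now 20.
No augmenting path remains; maximum flow = 20.
In the residual graph, reachable from Depot: {Depot, n2}.
Min-cut edges: Depot→n1 (3), Depot→n3 (10), n2→n5 (7); capacity 3 + 10 + 7 = 20.
This cut is saturated, so no flow can exceed 20.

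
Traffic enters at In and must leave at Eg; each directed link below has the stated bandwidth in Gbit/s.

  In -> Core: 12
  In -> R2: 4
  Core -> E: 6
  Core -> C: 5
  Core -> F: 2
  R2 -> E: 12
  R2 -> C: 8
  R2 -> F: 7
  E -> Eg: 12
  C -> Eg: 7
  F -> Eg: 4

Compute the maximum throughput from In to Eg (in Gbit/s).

Augment In→Core→E→Eg: bottleneck 6, flow now 6.
Augment In→Core→C→Eg: bottleneck 5, flow now 11.
Augment In→Core→F→Eg: bottleneck 1, flow now 12.
Augment In→R2→E→Eg: bottleneck 4, flow now 16.
No augmenting path remains; maximum flow = 16.
In the residual graph, reachable from In: {In}.
Min-cut edges: In→Core (12), In→R2 (4); capacity 12 + 4 = 16.
This cut is saturated, so no flow can exceed 16.

16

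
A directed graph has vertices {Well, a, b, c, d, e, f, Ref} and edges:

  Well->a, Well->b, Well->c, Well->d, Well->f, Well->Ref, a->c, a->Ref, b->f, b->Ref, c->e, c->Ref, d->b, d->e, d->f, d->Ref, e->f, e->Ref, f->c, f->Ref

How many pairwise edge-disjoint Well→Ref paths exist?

Assign every edge capacity 1; by Menger, the answer equals the max flow.
Path Well→Ref (+1); total 1.
Path Well→a→Ref (+1); total 2.
Path Well→b→Ref (+1); total 3.
Path Well→c→Ref (+1); total 4.
Path Well→d→Ref (+1); total 5.
Path Well→f→Ref (+1); total 6.
No residual Well→Ref path; max flow = 6.
Certifying cut of size 6: {Well→Ref, Well→a, Well→b, Well→c, Well→d, Well→f}.

6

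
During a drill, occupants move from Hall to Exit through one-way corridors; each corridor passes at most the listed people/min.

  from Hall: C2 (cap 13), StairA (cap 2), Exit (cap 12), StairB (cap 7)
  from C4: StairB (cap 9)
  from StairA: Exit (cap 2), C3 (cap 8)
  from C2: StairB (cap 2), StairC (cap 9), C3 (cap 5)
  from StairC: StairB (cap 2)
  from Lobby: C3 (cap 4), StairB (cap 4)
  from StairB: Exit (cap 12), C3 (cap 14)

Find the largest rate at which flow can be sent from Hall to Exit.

Augment Hall→Exit: bottleneck 12, flow now 12.
Augment Hall→StairA→Exit: bottleneck 2, flow now 14.
Augment Hall→StairB→Exit: bottleneck 7, flow now 21.
Augment Hall→C2→StairB→Exit: bottleneck 2, flow now 23.
Augment Hall→C2→StairC→StairB→Exit: bottleneck 2, flow now 25.
No augmenting path remains; maximum flow = 25.
In the residual graph, reachable from Hall: {Hall, C2, StairC, C3}.
Min-cut edges: Hall→StairA (2), Hall→StairB (7), Hall→Exit (12), C2→StairB (2), StairC→StairB (2); capacity 2 + 7 + 12 + 2 + 2 = 25.
This cut is saturated, so no flow can exceed 25.

25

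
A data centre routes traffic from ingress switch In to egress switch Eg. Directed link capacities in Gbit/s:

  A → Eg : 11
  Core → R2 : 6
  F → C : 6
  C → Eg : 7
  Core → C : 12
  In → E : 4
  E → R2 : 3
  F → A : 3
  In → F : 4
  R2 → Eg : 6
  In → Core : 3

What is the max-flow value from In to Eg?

10

Augment In→E→R2→Eg: bottleneck 3, flow now 3.
Augment In→Core→R2→Eg: bottleneck 3, flow now 6.
Augment In→F→A→Eg: bottleneck 3, flow now 9.
Augment In→F→C→Eg: bottleneck 1, flow now 10.
No augmenting path remains; maximum flow = 10.
In the residual graph, reachable from In: {In, E}.
Min-cut edges: In→Core (3), In→F (4), E→R2 (3); capacity 3 + 4 + 3 = 10.
This cut is saturated, so no flow can exceed 10.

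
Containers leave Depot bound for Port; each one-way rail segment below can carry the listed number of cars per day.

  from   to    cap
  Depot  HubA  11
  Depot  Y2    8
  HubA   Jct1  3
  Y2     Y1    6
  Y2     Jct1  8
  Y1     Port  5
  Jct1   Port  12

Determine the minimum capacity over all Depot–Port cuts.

11

Augment Depot→HubA→Jct1→Port: bottleneck 3, flow now 3.
Augment Depot→Y2→Y1→Port: bottleneck 5, flow now 8.
Augment Depot→Y2→Jct1→Port: bottleneck 3, flow now 11.
No augmenting path remains; maximum flow = 11.
By max-flow min-cut, the minimum cut capacity equals the max flow.
In the residual graph, reachable from Depot: {Depot, HubA}.
Min-cut edges: Depot→Y2 (8), HubA→Jct1 (3); capacity 8 + 3 = 11.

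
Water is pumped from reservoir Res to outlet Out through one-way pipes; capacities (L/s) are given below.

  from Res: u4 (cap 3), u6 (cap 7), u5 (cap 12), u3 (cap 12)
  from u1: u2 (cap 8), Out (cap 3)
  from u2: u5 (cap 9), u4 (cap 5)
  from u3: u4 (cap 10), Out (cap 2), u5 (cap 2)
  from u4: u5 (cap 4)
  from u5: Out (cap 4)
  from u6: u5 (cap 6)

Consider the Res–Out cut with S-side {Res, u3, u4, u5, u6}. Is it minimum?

Yes — it is a minimum cut (capacity 6).

Given cut capacity: 2 + 4 = 6.
Augment Res→u3→Out: bottleneck 2, flow now 2.
Augment Res→u5→Out: bottleneck 4, flow now 6.
No augmenting path remains; maximum flow = 6.
Cut capacity 6 equals the max flow, so it is a minimum cut.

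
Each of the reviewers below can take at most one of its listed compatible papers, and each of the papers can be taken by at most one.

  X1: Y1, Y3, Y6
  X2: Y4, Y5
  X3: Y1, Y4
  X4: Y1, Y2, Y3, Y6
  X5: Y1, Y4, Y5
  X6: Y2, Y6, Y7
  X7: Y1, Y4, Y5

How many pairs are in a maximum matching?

6

Unit-capacity flow: source→left, listed edges, right→sink; max matching = max flow.
Augmenting path X1→Y1 (+1); matched 1.
Augmenting path X2→Y4 (+1); matched 2.
Augmenting path X4→Y2 (+1); matched 3.
Augmenting path X5→Y5 (+1); matched 4.
Augmenting path X6→Y6 (+1); matched 5.
Augmenting path X3→Y1→X1→Y3 (+1); matched 6.
No augmenting path remains; maximum matching = 6.
König certificate: {X1, X4, X6, Y1, Y4, Y5} is a vertex cover of size 6 (every listed pair touches it), so no matching can be larger.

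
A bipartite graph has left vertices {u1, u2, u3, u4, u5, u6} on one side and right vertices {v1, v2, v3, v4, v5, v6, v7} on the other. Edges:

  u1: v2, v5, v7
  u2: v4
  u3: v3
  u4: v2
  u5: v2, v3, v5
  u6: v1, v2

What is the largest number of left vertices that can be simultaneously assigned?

6

Unit-capacity flow: source→left, listed edges, right→sink; max matching = max flow.
Augmenting path u1→v2 (+1); matched 1.
Augmenting path u2→v4 (+1); matched 2.
Augmenting path u3→v3 (+1); matched 3.
Augmenting path u5→v5 (+1); matched 4.
Augmenting path u6→v1 (+1); matched 5.
Augmenting path u4→v2→u1→v7 (+1); matched 6.
No augmenting path remains; maximum matching = 6.
König certificate: {u1, u2, u3, u4, u5, u6} is a vertex cover of size 6 (every listed pair touches it), so no matching can be larger.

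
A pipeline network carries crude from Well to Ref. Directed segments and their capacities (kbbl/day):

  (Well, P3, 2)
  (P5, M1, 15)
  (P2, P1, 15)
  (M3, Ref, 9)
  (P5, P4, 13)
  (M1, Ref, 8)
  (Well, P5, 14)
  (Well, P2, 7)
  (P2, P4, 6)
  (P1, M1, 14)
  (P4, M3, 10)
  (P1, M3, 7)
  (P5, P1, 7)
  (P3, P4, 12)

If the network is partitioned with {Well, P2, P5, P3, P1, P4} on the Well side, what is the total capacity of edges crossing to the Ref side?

Edges leaving {Well, P2, P5, P3, P1, P4}: P5→M1 (15), P1→M1 (14), P1→M3 (7), P4→M3 (10).
Cut capacity = 15 + 14 + 7 + 10 = 46.

46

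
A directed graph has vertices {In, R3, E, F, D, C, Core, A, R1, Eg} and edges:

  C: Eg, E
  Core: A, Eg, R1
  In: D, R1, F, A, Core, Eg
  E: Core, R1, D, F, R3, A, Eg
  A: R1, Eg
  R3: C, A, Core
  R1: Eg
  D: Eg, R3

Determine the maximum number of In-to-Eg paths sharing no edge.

5

Assign every edge capacity 1; by Menger, the answer equals the max flow.
Path In→Eg (+1); total 1.
Path In→D→Eg (+1); total 2.
Path In→Core→Eg (+1); total 3.
Path In→A→Eg (+1); total 4.
Path In→R1→Eg (+1); total 5.
No residual In→Eg path; max flow = 5.
Certifying cut of size 5: {In→A, In→Core, In→D, In→Eg, In→R1}.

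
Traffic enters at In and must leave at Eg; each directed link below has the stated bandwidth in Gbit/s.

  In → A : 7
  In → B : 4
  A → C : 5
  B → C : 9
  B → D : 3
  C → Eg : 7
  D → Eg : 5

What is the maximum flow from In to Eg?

Augment In→A→C→Eg: bottleneck 5, flow now 5.
Augment In→B→C→Eg: bottleneck 2, flow now 7.
Augment In→B→D→Eg: bottleneck 2, flow now 9.
No augmenting path remains; maximum flow = 9.
In the residual graph, reachable from In: {In, A}.
Min-cut edges: In→B (4), A→C (5); capacity 4 + 5 = 9.
This cut is saturated, so no flow can exceed 9.

9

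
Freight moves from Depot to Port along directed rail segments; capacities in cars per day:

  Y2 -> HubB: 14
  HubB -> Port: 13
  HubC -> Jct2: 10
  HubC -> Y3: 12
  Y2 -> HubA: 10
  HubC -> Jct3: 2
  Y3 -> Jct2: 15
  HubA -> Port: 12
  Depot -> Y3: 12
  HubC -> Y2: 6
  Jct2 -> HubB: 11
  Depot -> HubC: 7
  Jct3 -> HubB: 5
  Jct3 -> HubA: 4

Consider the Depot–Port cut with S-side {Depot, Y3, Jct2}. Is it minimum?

Yes — it is a minimum cut (capacity 18).

Given cut capacity: 7 + 11 = 18.
Augment Depot→HubC→Jct3→HubA→Port: bottleneck 2, flow now 2.
Augment Depot→HubC→Jct2→HubB→Port: bottleneck 5, flow now 7.
Augment Depot→Y3→Jct2→HubB→Port: bottleneck 6, flow now 13.
Augment Depot→Y3→Jct2→HubC→Y2→HubA→Port: bottleneck 5, flow now 18. (uses reverse residual edge)
No augmenting path remains; maximum flow = 18.
Cut capacity 18 equals the max flow, so it is a minimum cut.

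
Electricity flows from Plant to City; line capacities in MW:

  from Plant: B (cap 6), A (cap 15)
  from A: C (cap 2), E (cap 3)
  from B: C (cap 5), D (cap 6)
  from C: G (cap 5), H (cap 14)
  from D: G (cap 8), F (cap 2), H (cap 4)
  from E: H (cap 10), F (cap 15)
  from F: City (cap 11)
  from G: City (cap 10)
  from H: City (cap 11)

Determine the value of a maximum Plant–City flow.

Augment Plant→A→C→G→City: bottleneck 2, flow now 2.
Augment Plant→A→E→F→City: bottleneck 3, flow now 5.
Augment Plant→B→C→G→City: bottleneck 3, flow now 8.
Augment Plant→B→C→H→City: bottleneck 2, flow now 10.
Augment Plant→B→D→F→City: bottleneck 1, flow now 11.
No augmenting path remains; maximum flow = 11.
In the residual graph, reachable from Plant: {Plant, A}.
Min-cut edges: Plant→B (6), A→C (2), A→E (3); capacity 6 + 2 + 3 = 11.
This cut is saturated, so no flow can exceed 11.

11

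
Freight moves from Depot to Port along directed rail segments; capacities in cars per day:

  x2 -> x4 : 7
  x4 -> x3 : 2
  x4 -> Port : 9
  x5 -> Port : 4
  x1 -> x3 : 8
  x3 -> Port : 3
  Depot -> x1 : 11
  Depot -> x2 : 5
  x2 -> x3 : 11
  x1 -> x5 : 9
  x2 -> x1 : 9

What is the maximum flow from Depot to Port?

Augment Depot→x1→x3→Port: bottleneck 3, flow now 3.
Augment Depot→x1→x5→Port: bottleneck 4, flow now 7.
Augment Depot→x2→x4→Port: bottleneck 5, flow now 12.
No augmenting path remains; maximum flow = 12.
In the residual graph, reachable from Depot: {Depot, x1, x3, x5}.
Min-cut edges: Depot→x2 (5), x3→Port (3), x5→Port (4); capacity 5 + 3 + 4 = 12.
This cut is saturated, so no flow can exceed 12.

12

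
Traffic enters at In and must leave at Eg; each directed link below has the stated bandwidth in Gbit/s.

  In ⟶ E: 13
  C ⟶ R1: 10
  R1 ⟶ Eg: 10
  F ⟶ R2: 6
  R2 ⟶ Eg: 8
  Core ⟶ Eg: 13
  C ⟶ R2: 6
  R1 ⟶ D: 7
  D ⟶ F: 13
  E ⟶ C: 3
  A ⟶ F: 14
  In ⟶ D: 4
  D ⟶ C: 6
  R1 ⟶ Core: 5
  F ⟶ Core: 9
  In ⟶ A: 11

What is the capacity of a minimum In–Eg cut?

18

Augment In→E→C→R1→Eg: bottleneck 3, flow now 3.
Augment In→D→F→R2→Eg: bottleneck 4, flow now 7.
Augment In→A→F→R2→Eg: bottleneck 2, flow now 9.
Augment In→A→F→Core→Eg: bottleneck 9, flow now 18.
No augmenting path remains; maximum flow = 18.
By max-flow min-cut, the minimum cut capacity equals the max flow.
In the residual graph, reachable from In: {In, E}.
Min-cut edges: In→D (4), In→A (11), E→C (3); capacity 4 + 11 + 3 = 18.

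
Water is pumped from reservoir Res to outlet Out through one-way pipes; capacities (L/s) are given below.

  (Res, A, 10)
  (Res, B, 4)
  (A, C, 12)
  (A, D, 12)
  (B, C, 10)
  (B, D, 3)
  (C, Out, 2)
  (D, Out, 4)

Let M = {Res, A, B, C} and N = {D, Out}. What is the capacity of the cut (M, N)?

17

Edges leaving {Res, A, B, C}: A→D (12), B→D (3), C→Out (2).
Cut capacity = 12 + 3 + 2 = 17.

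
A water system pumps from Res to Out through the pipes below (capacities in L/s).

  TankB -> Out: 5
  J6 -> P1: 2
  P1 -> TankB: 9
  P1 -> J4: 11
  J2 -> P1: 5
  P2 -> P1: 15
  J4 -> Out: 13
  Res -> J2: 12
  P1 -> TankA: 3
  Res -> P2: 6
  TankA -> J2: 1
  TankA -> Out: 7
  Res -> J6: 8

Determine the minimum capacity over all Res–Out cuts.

Augment Res→J6→P1→TankA→Out: bottleneck 2, flow now 2.
Augment Res→J2→P1→TankA→Out: bottleneck 1, flow now 3.
Augment Res→J2→P1→TankB→Out: bottleneck 4, flow now 7.
Augment Res→P2→P1→TankB→Out: bottleneck 1, flow now 8.
Augment Res→P2→P1→J4→Out: bottleneck 5, flow now 13.
No augmenting path remains; maximum flow = 13.
By max-flow min-cut, the minimum cut capacity equals the max flow.
In the residual graph, reachable from Res: {Res, J6, J2}.
Min-cut edges: Res→P2 (6), J6→P1 (2), J2→P1 (5); capacity 6 + 2 + 5 = 13.

13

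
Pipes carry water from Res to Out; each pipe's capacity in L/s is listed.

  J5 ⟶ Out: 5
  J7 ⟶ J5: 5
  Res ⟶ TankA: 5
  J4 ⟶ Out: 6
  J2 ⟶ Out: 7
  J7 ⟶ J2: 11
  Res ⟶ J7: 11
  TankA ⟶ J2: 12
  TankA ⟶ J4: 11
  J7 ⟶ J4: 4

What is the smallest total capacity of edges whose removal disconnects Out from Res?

Augment Res→J7→J4→Out: bottleneck 4, flow now 4.
Augment Res→J7→J2→Out: bottleneck 7, flow now 11.
Augment Res→TankA→J4→Out: bottleneck 2, flow now 13.
Augment Res→TankA→J4→J7→J5→Out: bottleneck 3, flow now 16. (uses reverse residual edge)
No augmenting path remains; maximum flow = 16.
By max-flow min-cut, the minimum cut capacity equals the max flow.
In the residual graph, reachable from Res: {Res}.
Min-cut edges: Res→J7 (11), Res→TankA (5); capacity 11 + 5 = 16.

16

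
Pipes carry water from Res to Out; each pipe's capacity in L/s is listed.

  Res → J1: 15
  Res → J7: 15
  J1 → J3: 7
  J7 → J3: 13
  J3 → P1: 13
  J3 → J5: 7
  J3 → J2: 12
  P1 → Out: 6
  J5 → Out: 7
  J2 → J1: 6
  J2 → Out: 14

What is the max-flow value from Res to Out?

Augment Res→J1→J3→P1→Out: bottleneck 6, flow now 6.
Augment Res→J1→J3→J5→Out: bottleneck 1, flow now 7.
Augment Res→J7→J3→J5→Out: bottleneck 6, flow now 13.
Augment Res→J7→J3→J2→Out: bottleneck 7, flow now 20.
No augmenting path remains; maximum flow = 20.
In the residual graph, reachable from Res: {Res, J1, J7}.
Min-cut edges: J1→J3 (7), J7→J3 (13); capacity 7 + 13 = 20.
This cut is saturated, so no flow can exceed 20.

20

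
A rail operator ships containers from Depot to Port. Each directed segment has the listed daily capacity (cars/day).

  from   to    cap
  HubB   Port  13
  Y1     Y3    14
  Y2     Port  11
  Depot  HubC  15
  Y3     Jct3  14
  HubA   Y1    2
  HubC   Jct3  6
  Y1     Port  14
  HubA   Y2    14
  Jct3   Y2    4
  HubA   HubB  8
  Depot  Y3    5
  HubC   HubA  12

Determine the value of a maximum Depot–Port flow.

16

Augment Depot→HubC→Jct3→Y2→Port: bottleneck 4, flow now 4.
Augment Depot→HubC→HubA→Y1→Port: bottleneck 2, flow now 6.
Augment Depot→HubC→HubA→Y2→Port: bottleneck 7, flow now 13.
Augment Depot→HubC→HubA→HubB→Port: bottleneck 2, flow now 15.
Augment Depot→Y3→Jct3→HubC→HubA→HubB→Port: bottleneck 1, flow now 16. (uses reverse residual edge)
No augmenting path remains; maximum flow = 16.
In the residual graph, reachable from Depot: {Depot, HubC, Y3, Jct3}.
Min-cut edges: HubC→HubA (12), Jct3→Y2 (4); capacity 12 + 4 = 16.
This cut is saturated, so no flow can exceed 16.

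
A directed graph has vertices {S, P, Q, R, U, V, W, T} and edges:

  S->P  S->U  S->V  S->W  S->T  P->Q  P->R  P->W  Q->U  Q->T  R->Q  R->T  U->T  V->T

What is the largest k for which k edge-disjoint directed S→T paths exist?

4

Assign every edge capacity 1; by Menger, the answer equals the max flow.
Path S→T (+1); total 1.
Path S→U→T (+1); total 2.
Path S→V→T (+1); total 3.
Path S→P→Q→T (+1); total 4.
No residual S→T path; max flow = 4.
Certifying cut of size 4: {S→P, S→T, S→U, S→V}.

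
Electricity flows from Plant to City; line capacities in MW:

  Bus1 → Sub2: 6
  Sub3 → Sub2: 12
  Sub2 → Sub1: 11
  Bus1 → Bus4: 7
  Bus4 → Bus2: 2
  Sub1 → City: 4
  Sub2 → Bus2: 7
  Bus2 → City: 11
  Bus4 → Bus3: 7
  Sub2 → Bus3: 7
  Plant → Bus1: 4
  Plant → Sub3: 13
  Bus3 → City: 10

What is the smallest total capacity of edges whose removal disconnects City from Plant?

Augment Plant→Sub3→Sub2→Bus2→City: bottleneck 7, flow now 7.
Augment Plant→Sub3→Sub2→Sub1→City: bottleneck 4, flow now 11.
Augment Plant→Sub3→Sub2→Bus3→City: bottleneck 1, flow now 12.
Augment Plant→Bus1→Bus4→Bus2→City: bottleneck 2, flow now 14.
Augment Plant→Bus1→Bus4→Bus3→City: bottleneck 2, flow now 16.
No augmenting path remains; maximum flow = 16.
By max-flow min-cut, the minimum cut capacity equals the max flow.
In the residual graph, reachable from Plant: {Plant, Sub3}.
Min-cut edges: Plant→Bus1 (4), Sub3→Sub2 (12); capacity 4 + 12 = 16.

16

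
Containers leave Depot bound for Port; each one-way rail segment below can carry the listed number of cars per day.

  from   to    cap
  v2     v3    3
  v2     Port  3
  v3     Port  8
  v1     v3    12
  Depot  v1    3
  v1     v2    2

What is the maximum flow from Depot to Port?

Augment Depot→v1→v2→Port: bottleneck 2, flow now 2.
Augment Depot→v1→v3→Port: bottleneck 1, flow now 3.
No augmenting path remains; maximum flow = 3.
In the residual graph, reachable from Depot: {Depot}.
Min-cut edges: Depot→v1 (3); capacity 3 = 3.
This cut is saturated, so no flow can exceed 3.

3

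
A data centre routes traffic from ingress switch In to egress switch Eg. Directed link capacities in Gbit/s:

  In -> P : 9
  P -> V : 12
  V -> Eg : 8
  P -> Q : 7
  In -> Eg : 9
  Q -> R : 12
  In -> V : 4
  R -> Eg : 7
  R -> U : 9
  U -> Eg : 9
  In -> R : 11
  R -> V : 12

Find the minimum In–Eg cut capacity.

Augment In→Eg: bottleneck 9, flow now 9.
Augment In→R→Eg: bottleneck 7, flow now 16.
Augment In→V→Eg: bottleneck 4, flow now 20.
Augment In→P→V→Eg: bottleneck 4, flow now 24.
Augment In→R→U→Eg: bottleneck 4, flow now 28.
Augment In→P→Q→R→U→Eg: bottleneck 5, flow now 33.
No augmenting path remains; maximum flow = 33.
By max-flow min-cut, the minimum cut capacity equals the max flow.
In the residual graph, reachable from In: {In}.
Min-cut edges: In→P (9), In→R (11), In→V (4), In→Eg (9); capacity 9 + 11 + 4 + 9 = 33.

33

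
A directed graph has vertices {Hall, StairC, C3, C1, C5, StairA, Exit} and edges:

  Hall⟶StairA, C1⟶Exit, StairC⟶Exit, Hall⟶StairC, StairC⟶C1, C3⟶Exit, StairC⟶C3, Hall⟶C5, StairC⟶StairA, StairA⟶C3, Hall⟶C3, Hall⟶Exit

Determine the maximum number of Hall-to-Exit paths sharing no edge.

3

Assign every edge capacity 1; by Menger, the answer equals the max flow.
Path Hall→Exit (+1); total 1.
Path Hall→StairC→Exit (+1); total 2.
Path Hall→C3→Exit (+1); total 3.
No residual Hall→Exit path; max flow = 3.
Certifying cut of size 3: {C3→Exit, Hall→Exit, Hall→StairC}.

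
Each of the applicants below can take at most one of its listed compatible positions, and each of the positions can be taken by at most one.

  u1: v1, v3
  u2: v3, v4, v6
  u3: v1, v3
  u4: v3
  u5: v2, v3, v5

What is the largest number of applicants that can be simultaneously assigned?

4

Unit-capacity flow: source→left, listed edges, right→sink; max matching = max flow.
Augmenting path u1→v1 (+1); matched 1.
Augmenting path u2→v3 (+1); matched 2.
Augmenting path u5→v2 (+1); matched 3.
Augmenting path u3→v3→u2→v4 (+1); matched 4.
No augmenting path remains; maximum matching = 4.
König certificate: {u2, u5, v1, v3} is a vertex cover of size 4 (every listed pair touches it), so no matching can be larger.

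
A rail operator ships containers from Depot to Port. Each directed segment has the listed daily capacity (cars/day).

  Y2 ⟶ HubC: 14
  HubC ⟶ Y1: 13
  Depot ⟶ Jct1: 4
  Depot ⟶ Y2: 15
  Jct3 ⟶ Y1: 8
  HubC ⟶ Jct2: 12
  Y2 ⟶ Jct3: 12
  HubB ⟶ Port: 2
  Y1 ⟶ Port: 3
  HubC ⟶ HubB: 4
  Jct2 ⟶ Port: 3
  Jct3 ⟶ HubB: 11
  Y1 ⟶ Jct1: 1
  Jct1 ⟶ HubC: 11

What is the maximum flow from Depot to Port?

Augment Depot→Jct1→HubC→Jct2→Port: bottleneck 3, flow now 3.
Augment Depot→Jct1→HubC→Y1→Port: bottleneck 1, flow now 4.
Augment Depot→Y2→HubC→Y1→Port: bottleneck 2, flow now 6.
Augment Depot→Y2→HubC→HubB→Port: bottleneck 2, flow now 8.
No augmenting path remains; maximum flow = 8.
In the residual graph, reachable from Depot: {Depot, Jct1, Y2, HubC, Jct3, Jct2, Y1, HubB}.
Min-cut edges: Jct2→Port (3), Y1→Port (3), HubB→Port (2); capacity 3 + 3 + 2 = 8.
This cut is saturated, so no flow can exceed 8.

8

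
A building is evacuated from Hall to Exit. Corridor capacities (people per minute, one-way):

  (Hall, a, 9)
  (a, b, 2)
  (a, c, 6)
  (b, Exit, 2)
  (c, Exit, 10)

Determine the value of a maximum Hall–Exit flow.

Augment Hall→a→b→Exit: bottleneck 2, flow now 2.
Augment Hall→a→c→Exit: bottleneck 6, flow now 8.
No augmenting path remains; maximum flow = 8.
In the residual graph, reachable from Hall: {Hall, a}.
Min-cut edges: a→b (2), a→c (6); capacity 2 + 6 = 8.
This cut is saturated, so no flow can exceed 8.

8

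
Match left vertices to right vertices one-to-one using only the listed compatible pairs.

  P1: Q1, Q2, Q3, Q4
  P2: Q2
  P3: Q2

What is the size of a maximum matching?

2

Unit-capacity flow: source→left, listed edges, right→sink; max matching = max flow.
Augmenting path P1→Q1 (+1); matched 1.
Augmenting path P2→Q2 (+1); matched 2.
No augmenting path remains; maximum matching = 2.
König certificate: {P1, Q2} is a vertex cover of size 2 (every listed pair touches it), so no matching can be larger.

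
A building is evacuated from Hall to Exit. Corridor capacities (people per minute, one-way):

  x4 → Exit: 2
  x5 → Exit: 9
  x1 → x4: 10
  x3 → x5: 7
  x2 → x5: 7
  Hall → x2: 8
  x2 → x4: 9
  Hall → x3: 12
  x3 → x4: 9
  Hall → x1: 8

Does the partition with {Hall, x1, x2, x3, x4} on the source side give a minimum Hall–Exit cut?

Given cut capacity: 7 + 7 + 2 = 16.
Augment Hall→x1→x4→Exit: bottleneck 2, flow now 2.
Augment Hall→x2→x5→Exit: bottleneck 7, flow now 9.
Augment Hall→x3→x5→Exit: bottleneck 2, flow now 11.
No augmenting path remains; maximum flow = 11.
In the residual graph, reachable from Hall: {Hall, x1, x2, x3, x4, x5}.
Min-cut edges: x4→Exit (2), x5→Exit (9); capacity 2 + 9 = 11.
Cut capacity 16 exceeds the max flow 11, so it is not minimum.

No — its capacity is 16, but the minimum cut has capacity 11.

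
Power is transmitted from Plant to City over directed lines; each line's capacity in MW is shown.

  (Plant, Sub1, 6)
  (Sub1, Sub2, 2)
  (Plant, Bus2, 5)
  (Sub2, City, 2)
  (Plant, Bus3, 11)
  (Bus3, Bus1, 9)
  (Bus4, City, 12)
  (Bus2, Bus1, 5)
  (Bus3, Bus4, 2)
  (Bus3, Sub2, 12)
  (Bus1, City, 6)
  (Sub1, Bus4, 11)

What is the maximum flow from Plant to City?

Augment Plant→Bus2→Bus1→City: bottleneck 5, flow now 5.
Augment Plant→Bus3→Sub2→City: bottleneck 2, flow now 7.
Augment Plant→Bus3→Bus1→City: bottleneck 1, flow now 8.
Augment Plant→Bus3→Bus4→City: bottleneck 2, flow now 10.
Augment Plant→Sub1→Bus4→City: bottleneck 6, flow now 16.
No augmenting path remains; maximum flow = 16.
In the residual graph, reachable from Plant: {Plant, Bus2, Bus3, Sub2, Bus1}.
Min-cut edges: Plant→Sub1 (6), Bus3→Bus4 (2), Sub2→City (2), Bus1→City (6); capacity 6 + 2 + 2 + 6 = 16.
This cut is saturated, so no flow can exceed 16.

16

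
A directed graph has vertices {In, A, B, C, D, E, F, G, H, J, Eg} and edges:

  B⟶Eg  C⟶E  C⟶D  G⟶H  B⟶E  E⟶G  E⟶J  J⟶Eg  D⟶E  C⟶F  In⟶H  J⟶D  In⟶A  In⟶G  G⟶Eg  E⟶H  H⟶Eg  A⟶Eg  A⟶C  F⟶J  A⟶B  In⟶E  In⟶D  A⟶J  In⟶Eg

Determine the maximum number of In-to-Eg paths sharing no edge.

Assign every edge capacity 1; by Menger, the answer equals the max flow.
Path In→Eg (+1); total 1.
Path In→A→Eg (+1); total 2.
Path In→G→Eg (+1); total 3.
Path In→H→Eg (+1); total 4.
Path In→E→J→Eg (+1); total 5.
No residual In→Eg path; max flow = 5.
Certifying cut of size 5: {E→J, G→Eg, H→Eg, In→A, In→Eg}.

5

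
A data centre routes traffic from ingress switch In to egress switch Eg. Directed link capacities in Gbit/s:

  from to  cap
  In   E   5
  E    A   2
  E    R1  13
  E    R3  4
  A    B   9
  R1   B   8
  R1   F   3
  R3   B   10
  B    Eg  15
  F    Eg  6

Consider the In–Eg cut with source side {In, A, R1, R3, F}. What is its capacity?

38

Edges leaving {In, A, R1, R3, F}: In→E (5), A→B (9), R1→B (8), R3→B (10), F→Eg (6).
Cut capacity = 5 + 9 + 8 + 10 + 6 = 38.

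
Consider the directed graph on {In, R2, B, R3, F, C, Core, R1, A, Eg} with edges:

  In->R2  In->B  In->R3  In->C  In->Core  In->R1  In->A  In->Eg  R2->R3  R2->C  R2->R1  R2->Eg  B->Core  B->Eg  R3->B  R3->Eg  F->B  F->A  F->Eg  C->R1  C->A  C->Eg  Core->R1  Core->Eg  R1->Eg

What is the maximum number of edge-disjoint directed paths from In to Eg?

Assign every edge capacity 1; by Menger, the answer equals the max flow.
Path In→Eg (+1); total 1.
Path In→R2→Eg (+1); total 2.
Path In→B→Eg (+1); total 3.
Path In→R3→Eg (+1); total 4.
Path In→C→Eg (+1); total 5.
Path In→Core→Eg (+1); total 6.
Path In→R1→Eg (+1); total 7.
No residual In→Eg path; max flow = 7.
Certifying cut of size 7: {In→B, In→C, In→Core, In→Eg, In→R1, In→R2, In→R3}.

7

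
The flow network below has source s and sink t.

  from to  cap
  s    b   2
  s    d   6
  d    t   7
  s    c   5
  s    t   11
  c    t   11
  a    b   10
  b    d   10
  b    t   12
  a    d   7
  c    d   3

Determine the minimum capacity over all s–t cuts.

Augment s→t: bottleneck 11, flow now 11.
Augment s→b→t: bottleneck 2, flow now 13.
Augment s→c→t: bottleneck 5, flow now 18.
Augment s→d→t: bottleneck 6, flow now 24.
No augmenting path remains; maximum flow = 24.
By max-flow min-cut, the minimum cut capacity equals the max flow.
In the residual graph, reachable from s: {s}.
Min-cut edges: s→b (2), s→c (5), s→d (6), s→t (11); capacity 2 + 5 + 6 + 11 = 24.

24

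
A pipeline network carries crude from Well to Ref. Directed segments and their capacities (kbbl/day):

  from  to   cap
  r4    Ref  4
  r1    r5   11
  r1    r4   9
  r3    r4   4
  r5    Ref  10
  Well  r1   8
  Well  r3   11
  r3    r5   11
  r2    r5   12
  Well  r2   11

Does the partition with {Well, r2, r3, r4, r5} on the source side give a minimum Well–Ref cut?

Given cut capacity: 8 + 4 + 10 = 22.
Augment Well→r1→r4→Ref: bottleneck 4, flow now 4.
Augment Well→r1→r5→Ref: bottleneck 4, flow now 8.
Augment Well→r2→r5→Ref: bottleneck 6, flow now 14.
No augmenting path remains; maximum flow = 14.
In the residual graph, reachable from Well: {Well, r1, r2, r3, r4, r5}.
Min-cut edges: r4→Ref (4), r5→Ref (10); capacity 4 + 10 = 14.
Cut capacity 22 exceeds the max flow 14, so it is not minimum.

No — its capacity is 22, but the minimum cut has capacity 14.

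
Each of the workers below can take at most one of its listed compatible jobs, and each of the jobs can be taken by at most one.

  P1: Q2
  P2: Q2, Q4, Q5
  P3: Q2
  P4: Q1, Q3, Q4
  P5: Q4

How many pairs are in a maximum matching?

4

Unit-capacity flow: source→left, listed edges, right→sink; max matching = max flow.
Augmenting path P1→Q2 (+1); matched 1.
Augmenting path P2→Q4 (+1); matched 2.
Augmenting path P4→Q1 (+1); matched 3.
Augmenting path P5→Q4→P2→Q5 (+1); matched 4.
No augmenting path remains; maximum matching = 4.
König certificate: {P2, P4, P5, Q2} is a vertex cover of size 4 (every listed pair touches it), so no matching can be larger.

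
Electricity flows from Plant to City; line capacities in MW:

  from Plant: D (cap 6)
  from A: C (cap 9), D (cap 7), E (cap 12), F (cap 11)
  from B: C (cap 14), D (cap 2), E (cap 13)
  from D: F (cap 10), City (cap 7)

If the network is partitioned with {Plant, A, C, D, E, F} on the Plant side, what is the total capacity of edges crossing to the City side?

7

Edges leaving {Plant, A, C, D, E, F}: D→City (7).
Cut capacity = 7 = 7.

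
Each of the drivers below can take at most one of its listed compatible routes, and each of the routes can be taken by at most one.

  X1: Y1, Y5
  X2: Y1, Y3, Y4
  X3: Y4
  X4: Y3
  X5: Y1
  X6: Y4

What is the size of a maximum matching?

Unit-capacity flow: source→left, listed edges, right→sink; max matching = max flow.
Augmenting path X1→Y1 (+1); matched 1.
Augmenting path X2→Y3 (+1); matched 2.
Augmenting path X3→Y4 (+1); matched 3.
Augmenting path X5→Y1→X1→Y5 (+1); matched 4.
No augmenting path remains; maximum matching = 4.
König certificate: {X1, Y1, Y3, Y4} is a vertex cover of size 4 (every listed pair touches it), so no matching can be larger.

4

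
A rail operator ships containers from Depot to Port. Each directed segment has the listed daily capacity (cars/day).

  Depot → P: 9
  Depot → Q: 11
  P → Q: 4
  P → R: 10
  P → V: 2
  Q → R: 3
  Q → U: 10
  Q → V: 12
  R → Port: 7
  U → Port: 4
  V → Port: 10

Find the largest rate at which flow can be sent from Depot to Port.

Augment Depot→P→R→Port: bottleneck 7, flow now 7.
Augment Depot→P→V→Port: bottleneck 2, flow now 9.
Augment Depot→Q→U→Port: bottleneck 4, flow now 13.
Augment Depot→Q→V→Port: bottleneck 7, flow now 20.
No augmenting path remains; maximum flow = 20.
In the residual graph, reachable from Depot: {Depot}.
Min-cut edges: Depot→P (9), Depot→Q (11); capacity 9 + 11 = 20.
This cut is saturated, so no flow can exceed 20.

20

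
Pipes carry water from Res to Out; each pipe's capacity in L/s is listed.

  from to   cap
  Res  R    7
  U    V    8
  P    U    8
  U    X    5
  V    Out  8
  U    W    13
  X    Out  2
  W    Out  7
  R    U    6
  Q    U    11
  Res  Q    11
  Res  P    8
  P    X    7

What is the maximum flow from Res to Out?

17

Augment Res→P→X→Out: bottleneck 2, flow now 2.
Augment Res→P→U→V→Out: bottleneck 6, flow now 8.
Augment Res→Q→U→V→Out: bottleneck 2, flow now 10.
Augment Res→Q→U→W→Out: bottleneck 7, flow now 17.
No augmenting path remains; maximum flow = 17.
In the residual graph, reachable from Res: {Res, P, Q, R, U, W, X}.
Min-cut edges: U→V (8), W→Out (7), X→Out (2); capacity 8 + 7 + 2 = 17.
This cut is saturated, so no flow can exceed 17.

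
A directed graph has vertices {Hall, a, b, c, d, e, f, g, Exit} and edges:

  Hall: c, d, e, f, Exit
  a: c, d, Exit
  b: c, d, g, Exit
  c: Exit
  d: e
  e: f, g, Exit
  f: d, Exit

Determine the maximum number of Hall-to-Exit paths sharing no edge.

Assign every edge capacity 1; by Menger, the answer equals the max flow.
Path Hall→Exit (+1); total 1.
Path Hall→c→Exit (+1); total 2.
Path Hall→e→Exit (+1); total 3.
Path Hall→f→Exit (+1); total 4.
No residual Hall→Exit path; max flow = 4.
Certifying cut of size 4: {Hall→Exit, Hall→c, e→Exit, f→Exit}.

4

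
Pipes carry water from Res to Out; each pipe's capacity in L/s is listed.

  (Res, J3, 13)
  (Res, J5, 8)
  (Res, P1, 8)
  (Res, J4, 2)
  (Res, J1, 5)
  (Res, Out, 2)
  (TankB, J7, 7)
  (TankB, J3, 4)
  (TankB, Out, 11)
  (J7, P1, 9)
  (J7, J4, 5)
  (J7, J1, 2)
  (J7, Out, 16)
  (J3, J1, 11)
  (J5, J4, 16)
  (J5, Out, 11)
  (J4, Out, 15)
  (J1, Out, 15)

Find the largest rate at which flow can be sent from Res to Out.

27

Augment Res→Out: bottleneck 2, flow now 2.
Augment Res→J5→Out: bottleneck 8, flow now 10.
Augment Res→J4→Out: bottleneck 2, flow now 12.
Augment Res→J1→Out: bottleneck 5, flow now 17.
Augment Res→J3→J1→Out: bottleneck 10, flow now 27.
No augmenting path remains; maximum flow = 27.
In the residual graph, reachable from Res: {Res, J3, P1, J1}.
Min-cut edges: Res→J5 (8), Res→J4 (2), Res→Out (2), J1→Out (15); capacity 8 + 2 + 2 + 15 = 27.
This cut is saturated, so no flow can exceed 27.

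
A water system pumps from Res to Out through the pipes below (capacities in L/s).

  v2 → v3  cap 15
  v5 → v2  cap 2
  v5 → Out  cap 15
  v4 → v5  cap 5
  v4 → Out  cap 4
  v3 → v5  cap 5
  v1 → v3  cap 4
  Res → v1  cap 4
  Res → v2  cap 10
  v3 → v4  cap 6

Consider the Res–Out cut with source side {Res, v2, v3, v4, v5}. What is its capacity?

23

Edges leaving {Res, v2, v3, v4, v5}: Res→v1 (4), v4→Out (4), v5→Out (15).
Cut capacity = 4 + 4 + 15 = 23.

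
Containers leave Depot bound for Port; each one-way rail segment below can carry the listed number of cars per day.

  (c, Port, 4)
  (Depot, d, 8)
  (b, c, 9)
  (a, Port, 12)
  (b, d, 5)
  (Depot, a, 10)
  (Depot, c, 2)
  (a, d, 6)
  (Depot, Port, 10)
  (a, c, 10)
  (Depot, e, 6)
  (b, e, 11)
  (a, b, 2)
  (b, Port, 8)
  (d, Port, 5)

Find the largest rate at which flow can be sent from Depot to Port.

27

Augment Depot→Port: bottleneck 10, flow now 10.
Augment Depot→a→Port: bottleneck 10, flow now 20.
Augment Depot→c→Port: bottleneck 2, flow now 22.
Augment Depot→d→Port: bottleneck 5, flow now 27.
No augmenting path remains; maximum flow = 27.
In the residual graph, reachable from Depot: {Depot, d, e}.
Min-cut edges: Depot→a (10), Depot→c (2), Depot→Port (10), d→Port (5); capacity 10 + 2 + 10 + 5 = 27.
This cut is saturated, so no flow can exceed 27.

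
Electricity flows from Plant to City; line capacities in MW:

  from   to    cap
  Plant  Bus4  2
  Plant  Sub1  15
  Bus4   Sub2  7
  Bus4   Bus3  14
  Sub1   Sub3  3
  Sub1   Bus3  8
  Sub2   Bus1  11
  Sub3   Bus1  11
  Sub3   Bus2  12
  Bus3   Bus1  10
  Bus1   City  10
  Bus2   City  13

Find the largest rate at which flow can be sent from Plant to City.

Augment Plant→Bus4→Sub2→Bus1→City: bottleneck 2, flow now 2.
Augment Plant→Sub1→Sub3→Bus1→City: bottleneck 3, flow now 5.
Augment Plant→Sub1→Bus3→Bus1→City: bottleneck 5, flow now 10.
Augment Plant→Sub1→Bus3→Bus1→Sub3→Bus2→City: bottleneck 3, flow now 13. (uses reverse residual edge)
No augmenting path remains; maximum flow = 13.
In the residual graph, reachable from Plant: {Plant, Sub1}.
Min-cut edges: Plant→Bus4 (2), Sub1→Sub3 (3), Sub1→Bus3 (8); capacity 2 + 3 + 8 = 13.
This cut is saturated, so no flow can exceed 13.

13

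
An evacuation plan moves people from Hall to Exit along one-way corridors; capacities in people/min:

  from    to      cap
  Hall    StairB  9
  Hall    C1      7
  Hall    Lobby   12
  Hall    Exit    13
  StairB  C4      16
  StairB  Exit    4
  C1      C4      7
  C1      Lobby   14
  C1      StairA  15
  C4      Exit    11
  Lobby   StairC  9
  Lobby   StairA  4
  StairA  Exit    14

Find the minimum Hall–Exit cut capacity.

33

Augment Hall→Exit: bottleneck 13, flow now 13.
Augment Hall→StairB→Exit: bottleneck 4, flow now 17.
Augment Hall→StairB→C4→Exit: bottleneck 5, flow now 22.
Augment Hall→C1→C4→Exit: bottleneck 6, flow now 28.
Augment Hall→C1→StairA→Exit: bottleneck 1, flow now 29.
Augment Hall→Lobby→StairA→Exit: bottleneck 4, flow now 33.
No augmenting path remains; maximum flow = 33.
By max-flow min-cut, the minimum cut capacity equals the max flow.
In the residual graph, reachable from Hall: {Hall, Lobby, StairC}.
Min-cut edges: Hall→StairB (9), Hall→C1 (7), Hall→Exit (13), Lobby→StairA (4); capacity 9 + 7 + 13 + 4 = 33.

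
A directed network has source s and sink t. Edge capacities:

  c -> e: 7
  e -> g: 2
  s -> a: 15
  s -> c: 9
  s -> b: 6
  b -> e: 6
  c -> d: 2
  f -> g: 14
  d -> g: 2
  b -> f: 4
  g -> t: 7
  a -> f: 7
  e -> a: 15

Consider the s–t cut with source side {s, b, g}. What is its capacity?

41

Edges leaving {s, b, g}: s→a (15), s→c (9), b→e (6), b→f (4), g→t (7).
Cut capacity = 15 + 9 + 6 + 4 + 7 = 41.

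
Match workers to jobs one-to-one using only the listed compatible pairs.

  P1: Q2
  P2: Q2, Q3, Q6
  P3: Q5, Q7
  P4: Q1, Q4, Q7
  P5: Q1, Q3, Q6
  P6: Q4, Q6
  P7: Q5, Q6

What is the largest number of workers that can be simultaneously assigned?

Unit-capacity flow: source→left, listed edges, right→sink; max matching = max flow.
Augmenting path P1→Q2 (+1); matched 1.
Augmenting path P2→Q3 (+1); matched 2.
Augmenting path P3→Q5 (+1); matched 3.
Augmenting path P4→Q1 (+1); matched 4.
Augmenting path P5→Q6 (+1); matched 5.
Augmenting path P6→Q4 (+1); matched 6.
Augmenting path P7→Q5→P3→Q7 (+1); matched 7.
No augmenting path remains; maximum matching = 7.
König certificate: {P1, P2, P3, P4, P5, P6, P7} is a vertex cover of size 7 (every listed pair touches it), so no matching can be larger.

7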